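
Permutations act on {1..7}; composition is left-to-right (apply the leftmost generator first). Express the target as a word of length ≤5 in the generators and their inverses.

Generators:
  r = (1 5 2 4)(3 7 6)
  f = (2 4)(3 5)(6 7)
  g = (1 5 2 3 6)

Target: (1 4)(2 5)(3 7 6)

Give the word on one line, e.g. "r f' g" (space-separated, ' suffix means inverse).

g r' r' r' f'

  after g: (1 5 2 3 6)
  after r': (2 6 4)(3 7)
  after r': (1 4 5)(2 7 6)
  after r': (1 2 3 6 5 4)
  after f': (1 4)(2 5)(3 7 6)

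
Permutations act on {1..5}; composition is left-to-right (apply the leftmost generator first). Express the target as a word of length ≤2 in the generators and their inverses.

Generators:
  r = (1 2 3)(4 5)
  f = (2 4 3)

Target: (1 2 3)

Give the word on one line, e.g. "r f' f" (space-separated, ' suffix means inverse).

  after r': (1 3 2)(4 5)
  after r': (1 2 3)

r' r'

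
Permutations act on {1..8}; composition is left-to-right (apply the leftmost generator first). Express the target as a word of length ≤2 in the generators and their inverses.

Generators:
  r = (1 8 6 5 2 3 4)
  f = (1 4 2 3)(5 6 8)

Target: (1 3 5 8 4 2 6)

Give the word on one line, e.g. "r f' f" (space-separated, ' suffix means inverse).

  after r': (1 4 3 2 5 6 8)
  after r': (1 3 5 8 4 2 6)

r' r'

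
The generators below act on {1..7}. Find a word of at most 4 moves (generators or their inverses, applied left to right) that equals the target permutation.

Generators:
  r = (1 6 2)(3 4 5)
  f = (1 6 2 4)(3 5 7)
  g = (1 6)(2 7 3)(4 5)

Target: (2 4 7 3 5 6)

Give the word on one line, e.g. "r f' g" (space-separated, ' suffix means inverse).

  after g: (1 6)(2 7 3)(4 5)
  after f: (1 2 3 4 7 5)
  after r: (2 4 7 3 5 6)

g f r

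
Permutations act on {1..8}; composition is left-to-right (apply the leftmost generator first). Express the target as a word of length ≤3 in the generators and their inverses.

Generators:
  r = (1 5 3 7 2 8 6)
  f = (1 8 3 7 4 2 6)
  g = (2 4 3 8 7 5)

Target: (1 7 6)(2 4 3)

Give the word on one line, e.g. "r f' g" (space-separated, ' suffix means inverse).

  after g': (2 5 7 8 3 4)
  after r: (1 5 2 3 4 8 7 6)
  after g': (1 7 6)(2 4 3)

g' r g'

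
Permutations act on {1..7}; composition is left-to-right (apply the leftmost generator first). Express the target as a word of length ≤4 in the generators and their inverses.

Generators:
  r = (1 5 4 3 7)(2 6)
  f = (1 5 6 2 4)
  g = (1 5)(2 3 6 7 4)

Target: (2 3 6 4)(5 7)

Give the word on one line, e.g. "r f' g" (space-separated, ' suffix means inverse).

r g'

  after r: (1 5 4 3 7)(2 6)
  after g': (2 3 6 4)(5 7)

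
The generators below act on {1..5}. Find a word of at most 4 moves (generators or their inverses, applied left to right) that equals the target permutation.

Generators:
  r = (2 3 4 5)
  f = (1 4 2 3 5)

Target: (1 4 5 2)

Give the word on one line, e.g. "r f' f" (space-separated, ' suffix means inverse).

r' f

  after r': (2 5 4 3)
  after f: (1 4 5 2)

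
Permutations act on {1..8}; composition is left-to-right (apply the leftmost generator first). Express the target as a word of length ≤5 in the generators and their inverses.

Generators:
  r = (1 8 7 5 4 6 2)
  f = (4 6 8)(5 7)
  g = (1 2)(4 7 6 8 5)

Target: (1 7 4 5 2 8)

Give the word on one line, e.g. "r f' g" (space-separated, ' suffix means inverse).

g' r' f' r' f

  after g': (1 2)(4 5 8 6 7)
  after r': (1 6 8 4 7 5)
  after f': (1 4 5)
  after r': (1 5 2 6 4 7 8)
  after f: (1 7 4 5 2 8)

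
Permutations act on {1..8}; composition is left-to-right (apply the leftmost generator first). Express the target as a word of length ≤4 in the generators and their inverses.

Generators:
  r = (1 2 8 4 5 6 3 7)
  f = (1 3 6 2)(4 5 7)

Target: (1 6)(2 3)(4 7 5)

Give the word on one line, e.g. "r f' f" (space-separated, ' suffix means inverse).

f f

  after f: (1 3 6 2)(4 5 7)
  after f: (1 6)(2 3)(4 7 5)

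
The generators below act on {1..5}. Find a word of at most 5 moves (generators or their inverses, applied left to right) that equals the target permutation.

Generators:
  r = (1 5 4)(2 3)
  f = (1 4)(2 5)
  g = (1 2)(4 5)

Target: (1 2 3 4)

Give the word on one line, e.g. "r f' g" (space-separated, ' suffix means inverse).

  after r': (1 4 5)(2 3)
  after g': (1 5 2 3)
  after g': (1 4 5)(2 3)
  after g': (1 5 2 3)
  after f: (1 2 3 4)

r' g' g' g' f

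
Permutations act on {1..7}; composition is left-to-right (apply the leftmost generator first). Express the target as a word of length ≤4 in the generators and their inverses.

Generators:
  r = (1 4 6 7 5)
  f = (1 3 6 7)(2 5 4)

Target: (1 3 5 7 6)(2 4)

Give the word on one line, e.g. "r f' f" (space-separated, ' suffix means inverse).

f r' r' r'

  after f: (1 3 6 7)(2 5 4)
  after r': (1 3 4 2 7 5)
  after r': (1 3)(2 6 4)
  after r': (1 3 5 7 6)(2 4)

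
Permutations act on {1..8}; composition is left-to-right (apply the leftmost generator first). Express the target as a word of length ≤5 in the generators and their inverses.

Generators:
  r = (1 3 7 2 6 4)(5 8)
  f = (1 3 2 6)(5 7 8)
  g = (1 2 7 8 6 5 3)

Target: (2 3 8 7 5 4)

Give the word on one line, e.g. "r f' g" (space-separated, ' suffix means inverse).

  after r: (1 3 7 2 6 4)(5 8)
  after g: (2 5 6 4)(3 8)
  after f: (1 3 5)(2 7 8)(4 6)
  after r': (2 3 8 7 5 4)

r g f r'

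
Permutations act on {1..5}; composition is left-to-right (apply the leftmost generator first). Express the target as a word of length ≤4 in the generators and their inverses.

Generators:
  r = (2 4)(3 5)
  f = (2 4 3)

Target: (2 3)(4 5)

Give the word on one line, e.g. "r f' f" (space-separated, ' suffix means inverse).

  after f: (2 4 3)
  after r: (3 4 5)
  after f: (2 4 5)
  after f: (2 3)(4 5)

f r f f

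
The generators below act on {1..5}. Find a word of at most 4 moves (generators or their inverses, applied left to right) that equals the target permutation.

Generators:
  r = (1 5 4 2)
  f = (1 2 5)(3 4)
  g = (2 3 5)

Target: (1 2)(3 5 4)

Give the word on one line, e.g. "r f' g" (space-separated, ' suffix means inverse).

r' f' g r'

  after r': (1 2 4 5)
  after f': (2 3 4)
  after g: (2 5)(3 4)
  after r': (1 2)(3 5 4)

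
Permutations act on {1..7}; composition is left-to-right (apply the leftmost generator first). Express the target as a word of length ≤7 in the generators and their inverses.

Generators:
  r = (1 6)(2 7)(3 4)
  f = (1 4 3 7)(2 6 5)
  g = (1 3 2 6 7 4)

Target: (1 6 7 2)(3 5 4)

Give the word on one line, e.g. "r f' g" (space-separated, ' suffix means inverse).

  after g': (1 4 7 6 2 3)
  after r': (1 3 6 7)(2 4)
  after f: (1 7 4 6)(2 3 5)
  after r': (1 2 4)(3 5 7)
  after g: (1 6 7 2)(3 5 4)

g' r' f r' g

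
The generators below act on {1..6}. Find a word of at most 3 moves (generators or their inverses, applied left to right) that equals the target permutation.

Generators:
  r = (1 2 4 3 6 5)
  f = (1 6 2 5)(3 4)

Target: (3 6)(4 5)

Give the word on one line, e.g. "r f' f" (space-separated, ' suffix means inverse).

r' r' f'

  after r': (1 5 6 3 4 2)
  after r': (1 6 4)(2 5 3)
  after f': (3 6)(4 5)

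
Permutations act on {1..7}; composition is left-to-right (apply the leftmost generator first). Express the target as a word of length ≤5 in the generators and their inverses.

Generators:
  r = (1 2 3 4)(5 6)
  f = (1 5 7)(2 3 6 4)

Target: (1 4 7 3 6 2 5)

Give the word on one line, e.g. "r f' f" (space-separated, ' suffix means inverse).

f' r' f r'

  after f': (1 7 5)(2 4 6 3)
  after r': (1 7 6 2 3)(4 5)
  after f: (2 6 3 5)(4 7)
  after r': (1 4 7 3 6 2 5)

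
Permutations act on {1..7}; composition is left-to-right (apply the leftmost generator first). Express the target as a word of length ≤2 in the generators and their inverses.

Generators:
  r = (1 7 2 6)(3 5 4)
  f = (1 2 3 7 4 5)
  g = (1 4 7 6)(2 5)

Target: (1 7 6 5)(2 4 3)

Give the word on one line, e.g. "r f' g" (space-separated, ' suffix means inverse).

  after g: (1 4 7 6)(2 5)
  after f': (1 7 6 5)(2 4 3)

g f'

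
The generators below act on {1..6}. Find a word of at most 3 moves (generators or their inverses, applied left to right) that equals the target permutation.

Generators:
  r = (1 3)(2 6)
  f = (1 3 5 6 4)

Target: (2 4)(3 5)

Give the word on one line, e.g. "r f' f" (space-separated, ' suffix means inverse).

f' r' f

  after f': (1 4 6 5 3)
  after r': (1 4 2 6 5)
  after f: (2 4)(3 5)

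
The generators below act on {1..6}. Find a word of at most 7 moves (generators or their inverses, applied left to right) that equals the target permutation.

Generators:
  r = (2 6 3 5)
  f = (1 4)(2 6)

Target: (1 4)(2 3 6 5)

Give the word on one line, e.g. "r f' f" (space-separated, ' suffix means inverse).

  after r': (2 5 3 6)
  after f': (1 4)(2 5 3)
  after f': (2 5 3 6)
  after r': (2 3)(5 6)
  after f': (1 4)(2 3 6 5)

r' f' f' r' f'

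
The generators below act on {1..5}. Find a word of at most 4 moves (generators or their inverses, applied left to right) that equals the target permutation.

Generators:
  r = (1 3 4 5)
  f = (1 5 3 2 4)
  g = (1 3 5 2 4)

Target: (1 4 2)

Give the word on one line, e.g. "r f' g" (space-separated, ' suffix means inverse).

f r f r'

  after f: (1 5 3 2 4)
  after r: (2 5 4 3)
  after f: (1 5)(2 3 4)
  after r': (1 4 2)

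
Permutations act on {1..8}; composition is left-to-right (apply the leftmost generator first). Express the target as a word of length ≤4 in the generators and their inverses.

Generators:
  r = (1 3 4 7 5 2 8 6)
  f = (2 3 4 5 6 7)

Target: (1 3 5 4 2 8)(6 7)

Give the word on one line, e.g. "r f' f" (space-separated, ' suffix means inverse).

r' f r' f'

  after r': (1 6 8 2 5 7 4 3)
  after f: (1 7 5 2 6 8 3)
  after r': (1 4 3 6 2 8)
  after f': (1 3 5 4 2 8)(6 7)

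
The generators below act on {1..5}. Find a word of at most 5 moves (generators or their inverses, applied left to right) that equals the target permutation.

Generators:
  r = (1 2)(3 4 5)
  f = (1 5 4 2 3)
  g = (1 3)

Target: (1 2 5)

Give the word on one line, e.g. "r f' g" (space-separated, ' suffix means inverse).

  after f: (1 5 4 2 3)
  after r: (1 3 2 4)
  after g: (2 4 3)
  after r: (1 2 5 3)
  after g': (1 2 5)

f r g r g'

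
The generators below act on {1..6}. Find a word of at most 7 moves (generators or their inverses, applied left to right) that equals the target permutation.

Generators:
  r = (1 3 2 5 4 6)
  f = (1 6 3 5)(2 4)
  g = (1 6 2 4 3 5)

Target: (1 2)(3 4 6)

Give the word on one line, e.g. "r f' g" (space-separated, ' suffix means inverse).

f f r' g g

  after f: (1 6 3 5)(2 4)
  after f: (1 3)(5 6)
  after r': (2 3 6)(4 5)
  after g: (1 6 4)(2 5 3)
  after g: (1 2)(3 4 6)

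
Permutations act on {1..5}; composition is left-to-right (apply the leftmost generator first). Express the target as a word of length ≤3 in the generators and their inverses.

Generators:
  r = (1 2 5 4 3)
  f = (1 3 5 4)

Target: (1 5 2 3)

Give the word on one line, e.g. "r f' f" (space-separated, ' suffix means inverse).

  after r': (1 3 4 5 2)
  after f: (1 5 2 3)

r' f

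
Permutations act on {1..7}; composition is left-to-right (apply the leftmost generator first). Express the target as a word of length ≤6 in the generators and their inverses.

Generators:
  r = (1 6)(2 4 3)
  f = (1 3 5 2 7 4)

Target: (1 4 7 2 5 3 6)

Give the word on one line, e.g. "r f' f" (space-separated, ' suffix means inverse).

  after f': (1 4 7 2 5 3)
  after r': (1 2 5 4 7 3 6)
  after r': (1 3)(2 5)(4 7)
  after r': (1 4 7 2 5 3 6)

f' r' r' r'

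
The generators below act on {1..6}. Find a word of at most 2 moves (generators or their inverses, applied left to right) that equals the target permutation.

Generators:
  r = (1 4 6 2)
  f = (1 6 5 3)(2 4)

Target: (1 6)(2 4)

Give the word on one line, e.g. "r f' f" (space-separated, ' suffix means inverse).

r r

  after r: (1 4 6 2)
  after r: (1 6)(2 4)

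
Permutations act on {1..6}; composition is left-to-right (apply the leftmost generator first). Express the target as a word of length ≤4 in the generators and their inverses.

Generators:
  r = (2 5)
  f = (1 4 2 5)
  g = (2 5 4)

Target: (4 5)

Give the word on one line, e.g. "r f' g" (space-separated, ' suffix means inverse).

g r

  after g: (2 5 4)
  after r: (4 5)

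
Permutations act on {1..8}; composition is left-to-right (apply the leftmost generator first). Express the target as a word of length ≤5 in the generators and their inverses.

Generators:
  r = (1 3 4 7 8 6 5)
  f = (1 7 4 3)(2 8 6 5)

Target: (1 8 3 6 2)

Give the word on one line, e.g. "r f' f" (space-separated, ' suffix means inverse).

f f r r

  after f: (1 7 4 3)(2 8 6 5)
  after f: (1 4)(2 6)(3 7)(5 8)
  after r: (1 7 4 3 8)(2 5 6)
  after r: (1 8 3 6 2)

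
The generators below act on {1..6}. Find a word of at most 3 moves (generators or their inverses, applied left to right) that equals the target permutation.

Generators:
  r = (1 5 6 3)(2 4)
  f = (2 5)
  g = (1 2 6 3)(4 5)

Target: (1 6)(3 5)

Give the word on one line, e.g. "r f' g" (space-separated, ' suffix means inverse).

r r

  after r: (1 5 6 3)(2 4)
  after r: (1 6)(3 5)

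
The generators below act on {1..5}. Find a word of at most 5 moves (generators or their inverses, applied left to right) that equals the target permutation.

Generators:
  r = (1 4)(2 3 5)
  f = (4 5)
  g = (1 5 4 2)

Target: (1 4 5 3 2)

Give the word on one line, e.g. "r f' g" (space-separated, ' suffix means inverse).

g f' r r

  after g: (1 5 4 2)
  after f': (1 4 2)
  after r: (2 4 3 5)
  after r: (1 4 5 3 2)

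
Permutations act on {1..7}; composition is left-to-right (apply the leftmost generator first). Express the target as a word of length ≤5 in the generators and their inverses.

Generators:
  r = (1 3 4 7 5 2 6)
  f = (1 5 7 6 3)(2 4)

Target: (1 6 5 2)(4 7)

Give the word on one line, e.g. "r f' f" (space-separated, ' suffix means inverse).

f r' f

  after f: (1 5 7 6 3)(2 4)
  after r': (1 7 2 3 6)(4 5)
  after f: (1 6 5 2)(4 7)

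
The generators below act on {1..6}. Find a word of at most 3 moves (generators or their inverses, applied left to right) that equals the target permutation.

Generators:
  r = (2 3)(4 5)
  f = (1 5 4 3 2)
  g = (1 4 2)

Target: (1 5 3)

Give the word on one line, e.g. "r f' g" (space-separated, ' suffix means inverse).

  after r: (2 3)(4 5)
  after g: (1 4 5 2 3)
  after r': (1 5 3)

r g r'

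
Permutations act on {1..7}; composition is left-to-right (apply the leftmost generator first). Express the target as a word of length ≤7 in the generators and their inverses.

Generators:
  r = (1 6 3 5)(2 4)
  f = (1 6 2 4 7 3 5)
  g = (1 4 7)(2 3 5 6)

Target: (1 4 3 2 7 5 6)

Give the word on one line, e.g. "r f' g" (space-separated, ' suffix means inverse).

  after g: (1 4 7)(2 3 5 6)
  after f: (1 7 6 4 3)(2 5)
  after g': (1 4 2 3 7 5 6)
  after f': (1 2 7 3 4 6 5)
  after r: (1 4 3 2 7 5 6)

g f g' f' r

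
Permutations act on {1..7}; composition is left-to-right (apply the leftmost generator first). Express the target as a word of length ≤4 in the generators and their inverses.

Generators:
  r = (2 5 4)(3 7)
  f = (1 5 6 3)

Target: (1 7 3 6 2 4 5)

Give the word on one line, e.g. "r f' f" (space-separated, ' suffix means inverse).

f' r'

  after f': (1 3 6 5)
  after r': (1 7 3 6 2 4 5)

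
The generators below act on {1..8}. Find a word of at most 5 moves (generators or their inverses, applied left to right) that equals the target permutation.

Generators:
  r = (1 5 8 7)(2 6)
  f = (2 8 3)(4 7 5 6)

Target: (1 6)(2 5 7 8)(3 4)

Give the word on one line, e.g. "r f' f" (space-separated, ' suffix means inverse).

f' f' r f

  after f': (2 3 8)(4 6 5 7)
  after f': (2 8 3)(4 5)(6 7)
  after r: (1 5 4 8 3 6)(2 7)
  after f: (1 6)(2 5 7 8)(3 4)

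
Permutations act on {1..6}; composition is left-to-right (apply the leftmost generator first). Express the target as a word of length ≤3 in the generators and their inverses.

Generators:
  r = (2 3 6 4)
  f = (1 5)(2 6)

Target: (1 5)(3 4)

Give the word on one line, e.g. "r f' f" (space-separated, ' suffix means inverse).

  after r': (2 4 6 3)
  after f': (1 5)(2 4)(3 6)
  after r: (1 5)(3 4)

r' f' r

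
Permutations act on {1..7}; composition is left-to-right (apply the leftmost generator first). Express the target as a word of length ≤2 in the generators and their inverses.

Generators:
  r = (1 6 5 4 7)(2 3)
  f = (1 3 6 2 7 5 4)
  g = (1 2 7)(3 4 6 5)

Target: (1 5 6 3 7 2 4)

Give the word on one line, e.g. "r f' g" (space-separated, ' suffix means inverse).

  after r: (1 6 5 4 7)(2 3)
  after g: (1 5 6 3 7 2 4)

r g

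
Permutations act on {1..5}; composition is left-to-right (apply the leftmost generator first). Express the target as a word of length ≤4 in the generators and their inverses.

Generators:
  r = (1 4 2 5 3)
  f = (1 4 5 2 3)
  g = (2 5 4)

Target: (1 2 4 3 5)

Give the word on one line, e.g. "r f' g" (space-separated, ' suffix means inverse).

f' f'

  after f': (1 3 2 5 4)
  after f': (1 2 4 3 5)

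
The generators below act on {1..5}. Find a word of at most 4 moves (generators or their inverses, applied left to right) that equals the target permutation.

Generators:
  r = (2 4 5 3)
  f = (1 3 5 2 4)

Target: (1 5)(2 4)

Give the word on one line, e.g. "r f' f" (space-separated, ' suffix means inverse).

r f' r

  after r: (2 4 5 3)
  after f': (1 4 3 5)
  after r: (1 5)(2 4)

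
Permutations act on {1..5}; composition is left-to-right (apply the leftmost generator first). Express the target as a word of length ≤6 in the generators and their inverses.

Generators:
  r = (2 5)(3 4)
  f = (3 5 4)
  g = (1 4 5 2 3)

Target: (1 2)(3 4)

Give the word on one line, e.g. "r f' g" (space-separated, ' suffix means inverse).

r g' f g

  after r: (2 5)(3 4)
  after g': (1 3)(2 4)
  after f: (1 5 4 2 3)
  after g: (1 2)(3 4)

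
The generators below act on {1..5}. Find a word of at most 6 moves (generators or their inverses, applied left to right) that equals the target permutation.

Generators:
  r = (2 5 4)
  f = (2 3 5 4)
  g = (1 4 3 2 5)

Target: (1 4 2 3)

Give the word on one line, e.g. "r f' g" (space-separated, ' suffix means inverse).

g' r r g f

  after g': (1 5 2 3 4)
  after r: (1 4)(2 3)
  after r: (1 2 3 5 4)
  after g: (1 5 3)
  after f: (1 4 2 3)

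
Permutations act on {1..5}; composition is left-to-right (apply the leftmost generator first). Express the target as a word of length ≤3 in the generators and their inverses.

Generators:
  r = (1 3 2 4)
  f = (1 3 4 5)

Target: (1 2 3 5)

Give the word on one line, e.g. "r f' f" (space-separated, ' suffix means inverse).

r' f' r

  after r': (1 4 2 3)
  after f': (1 3 5 4 2)
  after r: (1 2 3 5)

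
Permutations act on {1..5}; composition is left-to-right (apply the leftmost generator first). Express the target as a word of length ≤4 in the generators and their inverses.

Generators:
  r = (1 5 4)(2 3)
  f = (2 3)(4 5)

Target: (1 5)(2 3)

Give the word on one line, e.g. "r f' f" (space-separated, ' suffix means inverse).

  after r: (1 5 4)(2 3)
  after r: (1 4 5)
  after f': (1 5)(2 3)

r r f'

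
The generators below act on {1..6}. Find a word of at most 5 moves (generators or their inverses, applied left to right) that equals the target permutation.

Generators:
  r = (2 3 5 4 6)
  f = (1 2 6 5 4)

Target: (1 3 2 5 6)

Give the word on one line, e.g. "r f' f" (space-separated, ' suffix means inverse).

f f f r'

  after f: (1 2 6 5 4)
  after f: (1 6 4 2 5)
  after f: (1 5 2 4 6)
  after r': (1 3 2 5 6)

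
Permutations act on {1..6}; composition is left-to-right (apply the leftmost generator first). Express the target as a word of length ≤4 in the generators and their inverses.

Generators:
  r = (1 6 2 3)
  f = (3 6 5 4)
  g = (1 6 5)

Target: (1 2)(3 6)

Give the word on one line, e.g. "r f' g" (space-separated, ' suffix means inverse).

r' r'

  after r': (1 3 2 6)
  after r': (1 2)(3 6)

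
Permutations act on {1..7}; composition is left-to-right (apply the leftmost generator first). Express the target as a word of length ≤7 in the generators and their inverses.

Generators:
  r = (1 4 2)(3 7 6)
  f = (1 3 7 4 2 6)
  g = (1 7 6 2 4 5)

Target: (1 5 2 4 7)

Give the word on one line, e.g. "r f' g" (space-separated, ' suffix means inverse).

  after r: (1 4 2)(3 7 6)
  after f: (1 2 3 4 6 7)
  after r': (1 4 7 2 6 3)
  after g: (1 5)(3 7 4 6)
  after r': (1 5 2 4 7)

r f r' g r'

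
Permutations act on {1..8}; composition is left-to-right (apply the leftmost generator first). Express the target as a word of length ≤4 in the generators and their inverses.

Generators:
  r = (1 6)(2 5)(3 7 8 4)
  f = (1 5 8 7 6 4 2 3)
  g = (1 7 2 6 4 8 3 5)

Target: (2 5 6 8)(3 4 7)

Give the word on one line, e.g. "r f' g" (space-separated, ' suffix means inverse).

r f' g'

  after r: (1 6)(2 5)(3 7 8 4)
  after f': (1 7 5 4 2)(3 8 6)
  after g': (2 5 6 8)(3 4 7)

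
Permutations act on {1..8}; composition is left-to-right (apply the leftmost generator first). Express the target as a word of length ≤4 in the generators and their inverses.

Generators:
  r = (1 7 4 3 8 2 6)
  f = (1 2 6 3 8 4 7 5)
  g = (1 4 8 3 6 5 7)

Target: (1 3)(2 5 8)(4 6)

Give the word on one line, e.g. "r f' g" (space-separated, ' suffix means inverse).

  after g: (1 4 8 3 6 5 7)
  after f': (1 8 6 7 5 4 3 2)
  after f': (1 3)(2 5 8)(4 6)

g f' f'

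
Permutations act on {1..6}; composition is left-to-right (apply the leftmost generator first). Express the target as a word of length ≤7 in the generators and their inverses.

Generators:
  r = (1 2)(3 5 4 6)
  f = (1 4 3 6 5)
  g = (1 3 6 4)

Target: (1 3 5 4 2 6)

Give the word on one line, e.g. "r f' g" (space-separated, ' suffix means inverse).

f' g' r' f r

  after f': (1 5 6 3 4)
  after g': (1 5 3 6)
  after r': (1 3 4 5 6 2)
  after f: (1 6 2 4)
  after r: (1 3 5 4 2 6)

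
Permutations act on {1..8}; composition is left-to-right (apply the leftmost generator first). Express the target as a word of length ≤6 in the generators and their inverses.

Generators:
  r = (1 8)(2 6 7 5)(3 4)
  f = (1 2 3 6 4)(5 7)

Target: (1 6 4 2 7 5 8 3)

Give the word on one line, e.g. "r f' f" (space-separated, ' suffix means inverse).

  after r: (1 8)(2 6 7 5)(3 4)
  after f: (1 8 2 4 6 5 3)
  after r: (2 3 8 6)(4 7 5)
  after f: (1 2 6 3 8 4 5)
  after r: (1 6 4 2 7 5 8 3)

r f r f r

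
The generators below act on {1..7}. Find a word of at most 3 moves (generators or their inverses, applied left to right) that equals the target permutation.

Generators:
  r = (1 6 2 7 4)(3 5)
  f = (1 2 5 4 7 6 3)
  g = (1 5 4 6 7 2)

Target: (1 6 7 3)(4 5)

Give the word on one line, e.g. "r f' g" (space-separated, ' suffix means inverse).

  after r': (1 4 7 2 6)(3 5)
  after r': (1 7 6 4 2)
  after f: (1 6 7 3)(4 5)

r' r' f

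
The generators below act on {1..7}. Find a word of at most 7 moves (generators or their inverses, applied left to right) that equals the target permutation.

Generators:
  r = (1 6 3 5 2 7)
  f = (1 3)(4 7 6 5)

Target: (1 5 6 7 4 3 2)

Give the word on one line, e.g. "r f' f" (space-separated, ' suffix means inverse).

  after r: (1 6 3 5 2 7)
  after f: (1 5 2 6)(3 4 7)
  after f: (1 4 6 3 7)(2 5)
  after r': (1 4)(2 3)
  after f': (1 5 6 7 4 3 2)

r f f r' f'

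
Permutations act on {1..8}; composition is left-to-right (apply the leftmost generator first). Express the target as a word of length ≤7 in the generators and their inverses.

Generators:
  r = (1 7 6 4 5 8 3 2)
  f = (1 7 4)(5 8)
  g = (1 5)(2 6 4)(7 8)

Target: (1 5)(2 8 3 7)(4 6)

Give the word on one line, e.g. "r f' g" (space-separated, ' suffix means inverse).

  after f: (1 7 4)(5 8)
  after r: (1 6 4 7 5 3 2)
  after f': (1 6 7 8 5 3 2 4)
  after r: (1 4 7 3)(2 5)
  after r: (1 5)(2 8 3 7)(4 6)

f r f' r r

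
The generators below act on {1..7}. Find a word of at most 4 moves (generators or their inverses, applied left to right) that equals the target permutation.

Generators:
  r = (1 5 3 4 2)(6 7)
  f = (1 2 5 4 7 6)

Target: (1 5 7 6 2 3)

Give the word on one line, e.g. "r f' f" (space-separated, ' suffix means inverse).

r' f' r

  after r': (1 2 4 3 5)(6 7)
  after f': (2 5 6 4 3)
  after r: (1 5 7 6 2 3)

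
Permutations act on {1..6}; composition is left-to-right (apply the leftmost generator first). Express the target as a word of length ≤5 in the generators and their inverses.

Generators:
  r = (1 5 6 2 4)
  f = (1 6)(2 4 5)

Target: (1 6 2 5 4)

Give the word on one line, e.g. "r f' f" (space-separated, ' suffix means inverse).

  after r: (1 5 6 2 4)
  after f: (1 2 5)(4 6)
  after r: (1 4 2 6)
  after f: (1 5 2)
  after r: (1 6 2 5 4)

r f r f r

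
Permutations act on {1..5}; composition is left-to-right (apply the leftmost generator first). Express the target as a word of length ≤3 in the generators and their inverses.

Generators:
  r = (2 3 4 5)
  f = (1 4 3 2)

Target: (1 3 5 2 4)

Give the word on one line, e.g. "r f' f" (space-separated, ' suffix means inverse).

f' r

  after f': (1 2 3 4)
  after r: (1 3 5 2 4)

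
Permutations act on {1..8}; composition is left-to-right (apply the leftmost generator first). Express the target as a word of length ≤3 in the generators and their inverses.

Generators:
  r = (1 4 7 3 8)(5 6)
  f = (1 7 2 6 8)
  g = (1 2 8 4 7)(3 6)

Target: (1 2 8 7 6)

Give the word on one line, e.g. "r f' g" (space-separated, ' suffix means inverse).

  after f': (1 8 6 2 7)
  after f': (1 6 7 8 2)
  after f': (1 2 8 7 6)

f' f' f'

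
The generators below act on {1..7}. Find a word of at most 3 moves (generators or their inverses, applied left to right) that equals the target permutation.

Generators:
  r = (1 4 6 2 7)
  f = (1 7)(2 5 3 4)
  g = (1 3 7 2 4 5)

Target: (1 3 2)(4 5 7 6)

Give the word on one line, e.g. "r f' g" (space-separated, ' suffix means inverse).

  after g: (1 3 7 2 4 5)
  after r': (1 3 2)(4 5 7 6)

g r'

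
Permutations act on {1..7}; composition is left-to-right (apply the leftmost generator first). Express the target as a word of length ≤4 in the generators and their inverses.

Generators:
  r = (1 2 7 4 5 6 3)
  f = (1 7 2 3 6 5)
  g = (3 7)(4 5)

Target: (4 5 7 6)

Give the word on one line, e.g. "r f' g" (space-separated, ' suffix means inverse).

f r' f' f'

  after f: (1 7 2 3 6 5)
  after r': (1 2 6 4 7)(3 5)
  after f': (1 7 5 2 3 6 4)
  after f': (4 5 7 6)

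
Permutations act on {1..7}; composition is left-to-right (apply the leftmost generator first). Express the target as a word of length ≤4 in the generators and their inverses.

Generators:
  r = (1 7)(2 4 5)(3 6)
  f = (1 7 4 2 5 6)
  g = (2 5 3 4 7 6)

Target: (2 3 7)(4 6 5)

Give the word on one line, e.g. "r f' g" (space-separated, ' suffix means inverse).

g g

  after g: (2 5 3 4 7 6)
  after g: (2 3 7)(4 6 5)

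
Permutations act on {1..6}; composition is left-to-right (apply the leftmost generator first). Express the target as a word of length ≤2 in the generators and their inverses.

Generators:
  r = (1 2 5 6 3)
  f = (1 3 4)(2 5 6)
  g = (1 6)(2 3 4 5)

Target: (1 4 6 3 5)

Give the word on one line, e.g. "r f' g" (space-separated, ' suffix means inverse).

f g

  after f: (1 3 4)(2 5 6)
  after g: (1 4 6 3 5)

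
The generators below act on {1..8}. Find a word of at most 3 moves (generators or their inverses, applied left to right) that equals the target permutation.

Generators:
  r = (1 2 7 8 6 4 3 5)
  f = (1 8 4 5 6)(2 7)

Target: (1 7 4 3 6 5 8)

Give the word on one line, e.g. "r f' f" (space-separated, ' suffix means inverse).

r f

  after r: (1 2 7 8 6 4 3 5)
  after f: (1 7 4 3 6 5 8)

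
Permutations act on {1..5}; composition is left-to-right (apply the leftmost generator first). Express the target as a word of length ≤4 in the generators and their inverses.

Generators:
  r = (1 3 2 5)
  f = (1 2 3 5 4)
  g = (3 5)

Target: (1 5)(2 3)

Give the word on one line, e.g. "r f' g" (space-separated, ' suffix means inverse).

g r'

  after g: (3 5)
  after r': (1 5)(2 3)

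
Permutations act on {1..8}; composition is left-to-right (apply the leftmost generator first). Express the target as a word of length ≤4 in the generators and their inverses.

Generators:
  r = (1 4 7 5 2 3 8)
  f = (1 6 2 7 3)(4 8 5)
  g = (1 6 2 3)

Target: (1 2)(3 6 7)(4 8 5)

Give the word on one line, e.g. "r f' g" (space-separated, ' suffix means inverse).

g f

  after g: (1 6 2 3)
  after f: (1 2)(3 6 7)(4 8 5)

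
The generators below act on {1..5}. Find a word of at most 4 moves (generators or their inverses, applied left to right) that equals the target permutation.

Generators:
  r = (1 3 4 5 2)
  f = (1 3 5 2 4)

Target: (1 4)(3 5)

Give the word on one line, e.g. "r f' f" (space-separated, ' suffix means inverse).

f f r'

  after f: (1 3 5 2 4)
  after f: (1 5 4 3 2)
  after r': (1 4)(3 5)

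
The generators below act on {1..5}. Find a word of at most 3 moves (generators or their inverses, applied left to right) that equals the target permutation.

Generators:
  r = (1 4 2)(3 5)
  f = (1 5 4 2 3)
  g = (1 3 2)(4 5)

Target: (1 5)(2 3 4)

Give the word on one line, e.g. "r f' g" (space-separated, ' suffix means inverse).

  after f: (1 5 4 2 3)
  after f: (1 4 3 5 2)
  after g: (1 5)(2 3 4)

f f g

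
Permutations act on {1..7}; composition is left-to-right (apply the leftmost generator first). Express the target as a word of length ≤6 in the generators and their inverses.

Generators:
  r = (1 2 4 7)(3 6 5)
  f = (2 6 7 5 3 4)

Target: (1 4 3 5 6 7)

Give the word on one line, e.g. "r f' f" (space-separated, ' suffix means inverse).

  after f: (2 6 7 5 3 4)
  after r: (1 2 5 6)(3 7)
  after f: (1 6)(2 3 5 7 4)
  after f: (1 7 2 4 6)
  after r': (1 4 3 5 6 7)

f r f f r'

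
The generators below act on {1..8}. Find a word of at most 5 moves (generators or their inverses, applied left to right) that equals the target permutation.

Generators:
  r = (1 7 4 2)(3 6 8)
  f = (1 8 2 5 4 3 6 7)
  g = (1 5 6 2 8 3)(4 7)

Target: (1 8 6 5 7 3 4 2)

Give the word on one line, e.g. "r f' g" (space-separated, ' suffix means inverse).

r' g g r r

  after r': (1 2 4 7)(3 8 6)
  after g: (1 8 2 7 5 6)
  after g: (1 3)(2 4 7 6 5)
  after r: (1 6 5)(3 7 8)
  after r: (1 8 6 5 7 3 4 2)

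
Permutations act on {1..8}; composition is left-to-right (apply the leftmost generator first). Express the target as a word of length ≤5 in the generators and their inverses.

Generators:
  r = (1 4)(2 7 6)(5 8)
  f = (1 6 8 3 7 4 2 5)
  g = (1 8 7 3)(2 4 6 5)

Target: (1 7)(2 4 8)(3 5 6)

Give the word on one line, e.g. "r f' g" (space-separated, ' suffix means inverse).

  after r': (1 4)(2 6 7)(5 8)
  after f': (1 7 4 5 6 3 8 2)
  after r: (1 6 3 5 2 4 8 7)
  after r: (1 2)(3 8 6)(4 5 7)
  after r: (1 7)(2 4 8)(3 5 6)

r' f' r r r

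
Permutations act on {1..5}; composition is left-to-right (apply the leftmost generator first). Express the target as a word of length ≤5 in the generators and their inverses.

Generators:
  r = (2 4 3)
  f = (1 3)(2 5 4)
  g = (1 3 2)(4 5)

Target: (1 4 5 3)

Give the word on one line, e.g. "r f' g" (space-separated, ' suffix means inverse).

  after g': (1 2 3)(4 5)
  after f: (1 5 2)
  after g': (1 4 5 3)

g' f g'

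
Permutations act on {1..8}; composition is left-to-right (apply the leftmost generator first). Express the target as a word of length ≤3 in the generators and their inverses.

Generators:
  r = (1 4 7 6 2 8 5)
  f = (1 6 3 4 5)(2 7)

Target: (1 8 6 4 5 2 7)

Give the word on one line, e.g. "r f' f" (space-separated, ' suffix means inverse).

r' r'

  after r': (1 5 8 2 6 7 4)
  after r': (1 8 6 4 5 2 7)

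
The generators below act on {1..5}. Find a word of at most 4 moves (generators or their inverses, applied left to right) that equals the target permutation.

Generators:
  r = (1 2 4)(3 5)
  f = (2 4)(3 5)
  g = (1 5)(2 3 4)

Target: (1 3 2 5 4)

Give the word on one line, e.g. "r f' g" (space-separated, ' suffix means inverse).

g r'

  after g: (1 5)(2 3 4)
  after r': (1 3 2 5 4)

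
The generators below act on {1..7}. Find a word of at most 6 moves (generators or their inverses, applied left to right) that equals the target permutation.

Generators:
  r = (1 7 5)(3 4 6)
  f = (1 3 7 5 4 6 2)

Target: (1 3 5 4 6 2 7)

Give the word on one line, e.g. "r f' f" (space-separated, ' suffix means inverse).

r f r' f'

  after r: (1 7 5)(3 4 6)
  after f: (1 5 3 6 7 4 2)
  after r': (1 7 3 4 2 5 6)
  after f': (1 3 5 4 6 2 7)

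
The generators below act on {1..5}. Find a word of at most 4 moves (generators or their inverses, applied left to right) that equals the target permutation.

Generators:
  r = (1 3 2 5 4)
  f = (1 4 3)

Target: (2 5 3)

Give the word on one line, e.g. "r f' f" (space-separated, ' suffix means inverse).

  after r: (1 3 2 5 4)
  after f': (1 4 3 2 5)
  after f': (2 5 3)

r f' f'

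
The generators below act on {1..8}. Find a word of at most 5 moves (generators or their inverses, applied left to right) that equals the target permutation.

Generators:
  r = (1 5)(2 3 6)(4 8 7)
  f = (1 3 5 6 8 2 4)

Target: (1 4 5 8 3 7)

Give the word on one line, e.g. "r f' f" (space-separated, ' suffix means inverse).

  after r: (1 5)(2 3 6)(4 8 7)
  after f': (1 3 5 4 6 8 7 2)
  after r': (1 2 5 7 6 4 3)
  after f': (1 8 6 2 3 4)(5 7)
  after r': (1 4 5 8 3 7)

r f' r' f' r'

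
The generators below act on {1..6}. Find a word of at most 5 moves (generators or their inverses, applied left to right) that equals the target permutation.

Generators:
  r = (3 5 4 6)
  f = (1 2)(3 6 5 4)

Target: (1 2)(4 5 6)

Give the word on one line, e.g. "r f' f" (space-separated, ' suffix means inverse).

  after r: (3 5 4 6)
  after r: (3 4)(5 6)
  after f': (1 2)(3 5)
  after r': (1 2)(4 5 6)

r r f' r'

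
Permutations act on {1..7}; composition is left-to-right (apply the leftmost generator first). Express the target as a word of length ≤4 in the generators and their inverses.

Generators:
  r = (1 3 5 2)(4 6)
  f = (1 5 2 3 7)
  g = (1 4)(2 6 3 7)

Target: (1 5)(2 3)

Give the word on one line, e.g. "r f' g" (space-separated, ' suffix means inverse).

r' r'

  after r': (1 2 5 3)(4 6)
  after r': (1 5)(2 3)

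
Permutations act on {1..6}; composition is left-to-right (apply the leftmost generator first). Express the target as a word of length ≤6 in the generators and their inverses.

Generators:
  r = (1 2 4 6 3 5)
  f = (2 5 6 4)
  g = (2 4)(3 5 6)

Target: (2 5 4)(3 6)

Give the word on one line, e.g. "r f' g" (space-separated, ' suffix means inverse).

f r g g r'

  after f: (2 5 6 4)
  after r: (1 2)(3 5)
  after g: (1 4 2)(3 6)
  after g: (1 2)(5 6)
  after r': (2 5 4)(3 6)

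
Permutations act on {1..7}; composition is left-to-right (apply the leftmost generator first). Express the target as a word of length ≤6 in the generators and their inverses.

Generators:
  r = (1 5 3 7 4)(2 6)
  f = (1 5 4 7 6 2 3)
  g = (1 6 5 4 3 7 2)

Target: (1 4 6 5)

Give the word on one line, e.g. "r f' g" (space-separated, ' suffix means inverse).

r r f r g

  after r: (1 5 3 7 4)(2 6)
  after r: (1 3 4 5 7)
  after f: (2 3 7 5 6)
  after r: (1 5 2 7 3 4)
  after g: (1 4 6 5)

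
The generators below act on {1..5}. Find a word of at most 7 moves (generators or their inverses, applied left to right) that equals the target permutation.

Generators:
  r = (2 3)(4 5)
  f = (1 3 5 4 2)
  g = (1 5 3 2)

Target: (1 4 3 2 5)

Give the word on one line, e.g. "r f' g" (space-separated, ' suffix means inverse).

  after g: (1 5 3 2)
  after r': (1 4 5 2)
  after r': (1 5 3 2)
  after r': (1 4 5 2)
  after g: (1 4 3 2 5)

g r' r' r' g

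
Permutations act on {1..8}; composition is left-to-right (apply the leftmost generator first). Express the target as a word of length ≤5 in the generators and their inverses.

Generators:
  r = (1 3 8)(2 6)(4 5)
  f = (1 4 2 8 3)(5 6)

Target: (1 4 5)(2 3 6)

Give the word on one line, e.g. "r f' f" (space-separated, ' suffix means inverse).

  after r': (1 8 3)(2 6)(4 5)
  after f': (1 2 5)(4 6)
  after r: (1 6 5 3 8)(2 4)
  after f': (1 5 8 3 2)
  after r: (1 4 5)(2 3 6)

r' f' r f' r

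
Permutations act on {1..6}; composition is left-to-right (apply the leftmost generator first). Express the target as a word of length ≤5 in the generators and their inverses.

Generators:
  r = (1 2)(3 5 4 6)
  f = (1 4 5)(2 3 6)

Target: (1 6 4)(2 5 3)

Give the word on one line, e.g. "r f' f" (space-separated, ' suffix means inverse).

  after f: (1 4 5)(2 3 6)
  after f: (1 5 4)(2 6 3)
  after r: (1 4 2 3)(5 6)
  after r: (1 6 4)(2 5 3)

f f r r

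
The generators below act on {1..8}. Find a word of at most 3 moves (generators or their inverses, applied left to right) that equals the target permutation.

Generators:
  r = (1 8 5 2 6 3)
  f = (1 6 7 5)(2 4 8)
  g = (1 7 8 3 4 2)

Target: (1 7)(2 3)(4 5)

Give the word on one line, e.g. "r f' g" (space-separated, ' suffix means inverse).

f g' f

  after f: (1 6 7 5)(2 4 8)
  after g': (1 6)(2 3 8 4 7 5)
  after f: (1 7)(2 3)(4 5)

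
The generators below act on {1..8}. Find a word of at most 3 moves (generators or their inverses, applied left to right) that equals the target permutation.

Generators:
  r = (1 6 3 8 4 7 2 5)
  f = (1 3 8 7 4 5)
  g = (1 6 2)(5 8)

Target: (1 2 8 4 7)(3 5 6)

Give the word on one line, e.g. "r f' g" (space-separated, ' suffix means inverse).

r g

  after r: (1 6 3 8 4 7 2 5)
  after g: (1 2 8 4 7)(3 5 6)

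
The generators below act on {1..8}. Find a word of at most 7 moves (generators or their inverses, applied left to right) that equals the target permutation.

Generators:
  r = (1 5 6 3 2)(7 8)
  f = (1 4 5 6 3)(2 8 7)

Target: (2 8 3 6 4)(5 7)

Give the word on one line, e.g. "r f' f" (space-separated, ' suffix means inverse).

  after f: (1 4 5 6 3)(2 8 7)
  after r: (1 4 6 2 7)(3 5)
  after r: (1 4 3 6)(2 8 7 5)
  after f: (1 5 8 2 7 6 4)
  after r': (2 8 3 6 4)(5 7)

f r r f r'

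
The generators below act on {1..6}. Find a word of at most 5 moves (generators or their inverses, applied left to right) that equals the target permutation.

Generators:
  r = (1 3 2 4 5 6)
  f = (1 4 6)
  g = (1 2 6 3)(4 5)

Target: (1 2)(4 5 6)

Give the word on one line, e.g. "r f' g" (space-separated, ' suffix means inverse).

f g' r g' f

  after f: (1 4 6)
  after g': (1 5 4 2)(3 6)
  after r: (1 6 2 3)
  after g': (1 2 6)(4 5)
  after f: (1 2)(4 5 6)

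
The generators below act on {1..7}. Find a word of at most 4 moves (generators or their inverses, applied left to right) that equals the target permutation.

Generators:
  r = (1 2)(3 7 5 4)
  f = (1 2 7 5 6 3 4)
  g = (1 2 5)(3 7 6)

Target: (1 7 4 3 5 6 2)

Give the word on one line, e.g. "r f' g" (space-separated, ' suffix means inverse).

  after f': (1 4 3 6 5 7 2)
  after r': (1 5 3 6 7)
  after f': (1 7 4 3 5 6 2)

f' r' f'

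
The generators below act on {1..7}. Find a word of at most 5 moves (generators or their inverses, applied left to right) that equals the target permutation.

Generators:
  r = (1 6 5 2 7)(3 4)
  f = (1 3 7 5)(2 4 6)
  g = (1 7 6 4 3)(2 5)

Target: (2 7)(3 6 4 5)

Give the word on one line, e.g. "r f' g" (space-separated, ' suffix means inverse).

  after f: (1 3 7 5)(2 4 6)
  after g': (1 4 7 2 6 5 3)
  after r': (1 3 7 5 4 2)
  after g: (2 7)(3 6 4 5)

f g' r' g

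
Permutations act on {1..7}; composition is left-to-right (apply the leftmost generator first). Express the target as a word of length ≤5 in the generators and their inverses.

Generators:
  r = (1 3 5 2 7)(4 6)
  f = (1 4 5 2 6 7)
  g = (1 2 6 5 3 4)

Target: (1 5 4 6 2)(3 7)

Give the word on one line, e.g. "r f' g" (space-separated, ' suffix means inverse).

g' f' r f' r

  after g': (1 4 3 5 6 2)
  after f': (2 7 6 5)(3 4)
  after r: (1 3 6 2)(4 5 7)
  after f': (1 3 2 7)(5 6)
  after r: (1 5 4 6 2)(3 7)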